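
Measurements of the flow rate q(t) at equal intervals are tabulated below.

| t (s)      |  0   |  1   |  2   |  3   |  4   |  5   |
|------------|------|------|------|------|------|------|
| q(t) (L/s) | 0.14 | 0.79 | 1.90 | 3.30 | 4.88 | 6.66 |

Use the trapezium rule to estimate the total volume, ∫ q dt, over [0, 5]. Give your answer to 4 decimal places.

14.2700

h = 1, n = 5.
(h/2)·[y₀ + 2y₁ + 2y₂ + 2y₃ + 2y₄ + y₅] = 0.5·(28.54) = 14.2700.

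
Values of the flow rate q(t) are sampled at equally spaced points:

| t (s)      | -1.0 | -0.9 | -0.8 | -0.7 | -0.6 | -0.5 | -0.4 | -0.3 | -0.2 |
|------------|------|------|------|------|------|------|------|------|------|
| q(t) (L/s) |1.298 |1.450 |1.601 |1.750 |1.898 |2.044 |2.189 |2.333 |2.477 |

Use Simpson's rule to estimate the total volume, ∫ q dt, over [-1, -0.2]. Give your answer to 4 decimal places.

h = 0.1, n = 8.
(h/3)·[y₀ + 4y₁ + 2y₂ + 4y₃ + 2y₄ + 4y₅ + 2y₆ + 4y₇ + y₈] = 0.033333·(45.459) = 1.5153.

1.5153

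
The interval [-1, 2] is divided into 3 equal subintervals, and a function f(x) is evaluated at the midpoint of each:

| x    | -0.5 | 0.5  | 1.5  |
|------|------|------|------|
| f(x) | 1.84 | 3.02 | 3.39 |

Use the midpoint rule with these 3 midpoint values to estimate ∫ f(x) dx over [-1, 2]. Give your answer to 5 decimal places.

8.25000

h = 1, n = 3.
h·[y(m₁) + y(m₂) + y(m₃)] = 1·(8.25) = 8.25000.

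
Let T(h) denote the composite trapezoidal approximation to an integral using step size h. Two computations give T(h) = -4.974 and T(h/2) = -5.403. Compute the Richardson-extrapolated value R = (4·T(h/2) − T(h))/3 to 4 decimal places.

-5.5460

R = (4·T(h/2) − T(h)) / 3 = (4·(-5.403) − (-4.974))/3 = (-16.638)/3 = -5.5460.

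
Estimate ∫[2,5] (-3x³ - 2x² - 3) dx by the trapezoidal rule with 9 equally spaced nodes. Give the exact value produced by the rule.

-546.10546875

h = (5 − 2)/8 = 0.375.
Nodes x₀,…,x₈ = 2, 2.375, 2.75, 3.125, 3.5, 3.875, 4.25, 4.625, 5.
f(x) = -3x³ - 2x² - 3: f₀=-35, f₁=-54.470703125, f₂=-80.515625, f₃=-114.083984375, f₄=-156.125, f₅=-207.587890625, f₆=-269.421875, f₇=-342.576171875, f₈=-428.
(h/2)·[f₀ + 2f₁ + 2f₂ + 2f₃ + 2f₄ + 2f₅ + 2f₆ + 2f₇ + f₈] = 0.1875·(-2912.5625) = -546.10546875.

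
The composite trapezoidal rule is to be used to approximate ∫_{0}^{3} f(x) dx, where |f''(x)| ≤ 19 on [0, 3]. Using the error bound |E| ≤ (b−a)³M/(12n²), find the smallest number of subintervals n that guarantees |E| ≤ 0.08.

24

Need 513/(12n²) ≤ 0.08.
n² ≥ 513/(12·0.08) = 534.375 ⇒ n ≥ 23.1166, so the smallest n is 24.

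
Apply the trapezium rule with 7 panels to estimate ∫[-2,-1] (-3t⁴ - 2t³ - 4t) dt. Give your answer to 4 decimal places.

h = (-1 − (-2))/7 = 0.142857.
Nodes t₀,…,t₇ = -2, -1.857143, -1.714286, -1.571429, -1.428571, -1.285714, -1.142857, -1.
f(t) = -3t⁴ - 2t³ - 4t: f₀=-24, f₁=-15.447314, f₂=-8.976260, f₃=-4.246980, f₄=-0.949604, f₅=1.195752, f₆=2.438984, f₇=3.
(h/2)·[f₀ + 2f₁ + 2f₂ + 2f₃ + 2f₄ + 2f₅ + 2f₆ + f₇] = 0.071429·(-72.970845) = -5.2122.

-5.2122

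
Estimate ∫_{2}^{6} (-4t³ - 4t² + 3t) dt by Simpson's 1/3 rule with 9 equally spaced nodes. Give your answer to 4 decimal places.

-1509.3333

h = (6 − 2)/8 = 0.5.
Nodes t₀,…,t₈ = 2, 2.5, 3, 3.5, 4, 4.5, 5, 5.5, 6.
f(t) = -4t³ - 4t² + 3t: f₀=-42, f₁=-80, f₂=-135, f₃=-210, f₄=-308, f₅=-432, f₆=-585, f₇=-770, f₈=-990.
(h/3)·[f₀ + 4f₁ + 2f₂ + 4f₃ + 2f₄ + 4f₅ + 2f₆ + 4f₇ + f₈] = 0.166667·(-9056) = -1509.3333.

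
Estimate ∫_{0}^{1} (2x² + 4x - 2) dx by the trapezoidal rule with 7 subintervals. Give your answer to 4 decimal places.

h = (1 − 0)/7 = 0.142857.
Nodes x₀,…,x₇ = 0, 0.142857, 0.285714, 0.428571, 0.571429, 0.714286, 0.857143, 1.
f(x) = 2x² + 4x - 2: f₀=-2, f₁=-1.387755, f₂=-0.693878, f₃=0.081633, f₄=0.938776, f₅=1.877551, f₆=2.897959, f₇=4.
(h/2)·[f₀ + 2f₁ + 2f₂ + 2f₃ + 2f₄ + 2f₅ + 2f₆ + f₇] = 0.071429·(9.428571) = 0.6735.

0.6735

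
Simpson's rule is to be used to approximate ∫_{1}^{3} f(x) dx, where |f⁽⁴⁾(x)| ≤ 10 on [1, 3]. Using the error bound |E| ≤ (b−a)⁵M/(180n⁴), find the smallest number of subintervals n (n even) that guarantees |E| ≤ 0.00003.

Need 320/(180n⁴) ≤ 0.00003.
n⁴ ≥ 320/(180·0.00003) = 59259.3 ⇒ n ≥ 15.6023, so the smallest even n is 16. (n must be even for Simpson's rule.)

16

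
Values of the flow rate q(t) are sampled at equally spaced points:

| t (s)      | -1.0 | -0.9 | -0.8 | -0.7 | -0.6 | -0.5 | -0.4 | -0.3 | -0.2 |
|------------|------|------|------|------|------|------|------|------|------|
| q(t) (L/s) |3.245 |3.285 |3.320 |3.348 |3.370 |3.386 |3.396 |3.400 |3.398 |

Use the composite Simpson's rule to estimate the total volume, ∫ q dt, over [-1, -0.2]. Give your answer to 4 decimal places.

2.6830

h = 0.1, n = 8.
(h/3)·[y₀ + 4y₁ + 2y₂ + 4y₃ + 2y₄ + 4y₅ + 2y₆ + 4y₇ + y₈] = 0.033333·(80.491) = 2.6830.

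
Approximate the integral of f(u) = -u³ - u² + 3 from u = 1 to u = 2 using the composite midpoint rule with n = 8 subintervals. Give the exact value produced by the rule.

h = (2 − 1)/8 = 0.125.
Midpoints m₁,…,m₈ = 1.0625, 1.1875, 1.3125, 1.4375, 1.5625, 1.6875, 1.8125, 1.9375.
f(m₁)=0.671630859375, f(m₂)=-0.084716796875, f(m₃)=-0.983642578125, f(m₄)=-2.036865234375, f(m₅)=-3.256103515625, f(m₆)=-4.653076171875, f(m₇)=-6.239501953125, f(m₈)=-8.027099609375.
h·[f(m₁) + f(m₂) + f(m₃) + f(m₄) + f(m₅) + f(m₆) + f(m₇) + f(m₈)] = 0.125·(-24.609375) = -3.076171875.

-3.076171875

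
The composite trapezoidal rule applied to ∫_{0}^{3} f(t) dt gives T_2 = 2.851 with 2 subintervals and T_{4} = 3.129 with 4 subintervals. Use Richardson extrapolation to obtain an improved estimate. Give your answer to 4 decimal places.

R = (4·T_{4} − T_2) / 3 = (4·3.129 − 2.851)/3 = (9.665)/3 = 3.2217.

3.2217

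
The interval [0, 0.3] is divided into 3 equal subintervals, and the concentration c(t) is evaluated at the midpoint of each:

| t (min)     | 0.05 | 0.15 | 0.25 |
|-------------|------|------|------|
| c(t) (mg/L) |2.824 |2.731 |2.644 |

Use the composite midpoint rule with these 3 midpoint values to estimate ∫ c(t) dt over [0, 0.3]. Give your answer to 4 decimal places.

0.8199

h = 0.1, n = 3.
h·[y(m₁) + y(m₂) + y(m₃)] = 0.1·(8.199) = 0.8199.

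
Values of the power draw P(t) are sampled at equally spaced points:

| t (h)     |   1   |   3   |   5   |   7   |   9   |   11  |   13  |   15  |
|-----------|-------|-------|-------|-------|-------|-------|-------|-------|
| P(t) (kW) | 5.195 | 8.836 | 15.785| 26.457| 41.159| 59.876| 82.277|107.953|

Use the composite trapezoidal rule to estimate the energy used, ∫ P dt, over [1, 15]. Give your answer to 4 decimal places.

h = 2, n = 7.
(h/2)·[y₀ + 2y₁ + 2y₂ + 2y₃ + 2y₄ + 2y₅ + 2y₆ + y₇] = 1·(581.928) = 581.9280.

581.9280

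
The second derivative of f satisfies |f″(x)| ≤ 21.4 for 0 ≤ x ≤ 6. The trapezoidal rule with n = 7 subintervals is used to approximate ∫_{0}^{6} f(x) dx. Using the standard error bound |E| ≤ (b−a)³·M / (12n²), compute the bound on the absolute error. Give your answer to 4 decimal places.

7.8612

|E| ≤ (6)³·21.4 / (12·7²) = 4622.4/588 = 7.8612.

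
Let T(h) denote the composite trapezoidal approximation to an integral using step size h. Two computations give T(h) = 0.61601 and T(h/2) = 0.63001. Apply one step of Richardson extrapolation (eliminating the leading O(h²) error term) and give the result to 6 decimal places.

0.634677

R = (4·T(h/2) − T(h)) / 3 = (4·0.63001 − 0.61601)/3 = (1.90403)/3 = 0.634677.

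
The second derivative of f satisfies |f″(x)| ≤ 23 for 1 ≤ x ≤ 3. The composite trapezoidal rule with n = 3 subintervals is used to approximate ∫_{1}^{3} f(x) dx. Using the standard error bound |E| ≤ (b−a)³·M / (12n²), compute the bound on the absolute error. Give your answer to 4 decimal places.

1.7037

|E| ≤ (2)³·23 / (12·3²) = 184/108 = 1.7037.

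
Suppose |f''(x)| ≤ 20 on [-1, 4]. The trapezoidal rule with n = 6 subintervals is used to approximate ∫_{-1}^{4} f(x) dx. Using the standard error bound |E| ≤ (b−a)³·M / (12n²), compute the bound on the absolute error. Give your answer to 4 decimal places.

5.7870

|E| ≤ (5)³·20 / (12·6²) = 2500/432 = 5.7870.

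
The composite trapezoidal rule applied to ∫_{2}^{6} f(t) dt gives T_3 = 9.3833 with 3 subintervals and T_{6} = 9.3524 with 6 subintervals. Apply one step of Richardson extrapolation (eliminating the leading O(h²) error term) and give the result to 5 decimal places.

9.34210

R = (4·T_{6} − T_3) / 3 = (4·9.3524 − 9.3833)/3 = (28.0263)/3 = 9.34210.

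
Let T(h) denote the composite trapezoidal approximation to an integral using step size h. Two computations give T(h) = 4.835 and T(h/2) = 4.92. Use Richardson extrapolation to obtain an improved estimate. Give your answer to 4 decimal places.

R = (4·T(h/2) − T(h)) / 3 = (4·4.92 − 4.835)/3 = (14.845)/3 = 4.9483.

4.9483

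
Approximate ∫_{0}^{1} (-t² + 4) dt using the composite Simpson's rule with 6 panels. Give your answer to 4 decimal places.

h = (1 − 0)/6 = 0.166667.
Nodes t₀,…,t₆ = 0, 0.166667, 0.333333, 0.5, 0.666667, 0.833333, 1.
f(t) = -t² + 4: f₀=4, f₁=3.972222, f₂=3.888889, f₃=3.75, f₄=3.555556, f₅=3.305556, f₆=3.
(h/3)·[f₀ + 4f₁ + 2f₂ + 4f₃ + 2f₄ + 4f₅ + f₆] = 0.055556·(66) = 3.6667.

3.6667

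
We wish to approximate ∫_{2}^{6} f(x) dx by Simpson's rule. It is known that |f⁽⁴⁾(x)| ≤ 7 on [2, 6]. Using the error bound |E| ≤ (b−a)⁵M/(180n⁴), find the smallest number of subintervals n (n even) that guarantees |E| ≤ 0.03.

Need 7168/(180n⁴) ≤ 0.03.
n⁴ ≥ 7168/(180·0.03) = 1327.41 ⇒ n ≥ 6.0360, so the smallest even n is 8. (n must be even for Simpson's rule.)

8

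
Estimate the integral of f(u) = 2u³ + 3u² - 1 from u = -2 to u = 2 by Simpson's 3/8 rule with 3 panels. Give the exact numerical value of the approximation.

h = (2 − (-2))/3 = 1.333333.
Nodes u₀,…,u₃ = -2, -0.666667, 0.666667, 2.
f(u) = 2u³ + 3u² - 1: f₀=-5, f₁=-0.259259, f₂=0.925926, f₃=27.
(3h/8)·[f₀ + 3f₁ + 3f₂ + f₃] = 0.5·(24) = 12.

12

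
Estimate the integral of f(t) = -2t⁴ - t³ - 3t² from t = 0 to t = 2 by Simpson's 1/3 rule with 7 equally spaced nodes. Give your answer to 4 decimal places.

h = (2 − 0)/6 = 0.333333.
Nodes t₀,…,t₆ = 0, 0.333333, 0.666667, 1, 1.333333, 1.666667, 2.
f(t) = -2t⁴ - t³ - 3t²: f₀=0, f₁=-0.395062, f₂=-2.024691, f₃=-6, f₄=-14.024691, f₅=-28.395062, f₆=-52.
(h/3)·[f₀ + 4f₁ + 2f₂ + 4f₃ + 2f₄ + 4f₅ + f₆] = 0.111111·(-223.259259) = -24.8066.

-24.8066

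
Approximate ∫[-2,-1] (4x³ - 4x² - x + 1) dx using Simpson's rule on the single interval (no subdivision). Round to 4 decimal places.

-21.8333

S = (b−a)/6 · [f(-2) + 4f(-1.5) + f(-1)] = 0.166667·[(-45) + 4·(-20) + (-6)] = -21.8333.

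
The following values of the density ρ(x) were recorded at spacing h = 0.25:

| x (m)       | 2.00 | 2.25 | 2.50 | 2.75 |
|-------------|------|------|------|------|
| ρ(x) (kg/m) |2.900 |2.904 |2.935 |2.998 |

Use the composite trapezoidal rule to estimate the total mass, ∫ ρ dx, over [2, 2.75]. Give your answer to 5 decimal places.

h = 0.25, n = 3.
(h/2)·[y₀ + 2y₁ + 2y₂ + y₃] = 0.125·(17.576) = 2.19700.

2.19700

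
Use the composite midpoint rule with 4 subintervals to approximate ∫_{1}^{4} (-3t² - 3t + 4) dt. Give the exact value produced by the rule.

h = (4 − 1)/4 = 0.75.
Midpoints m₁,…,m₄ = 1.375, 2.125, 2.875, 3.625.
f(m₁)=-5.796875, f(m₂)=-15.921875, f(m₃)=-29.421875, f(m₄)=-46.296875.
h·[f(m₁) + f(m₂) + f(m₃) + f(m₄)] = 0.75·(-97.4375) = -73.078125.

-73.078125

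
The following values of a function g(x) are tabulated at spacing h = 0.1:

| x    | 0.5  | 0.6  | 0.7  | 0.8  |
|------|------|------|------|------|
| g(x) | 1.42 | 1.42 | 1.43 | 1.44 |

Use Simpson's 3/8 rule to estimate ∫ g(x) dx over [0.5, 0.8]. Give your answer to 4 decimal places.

0.4279

h = 0.1, n = 3.
(3h/8)·[y₀ + 3y₁ + 3y₂ + y₃] = 0.0375·(11.41) = 0.4279.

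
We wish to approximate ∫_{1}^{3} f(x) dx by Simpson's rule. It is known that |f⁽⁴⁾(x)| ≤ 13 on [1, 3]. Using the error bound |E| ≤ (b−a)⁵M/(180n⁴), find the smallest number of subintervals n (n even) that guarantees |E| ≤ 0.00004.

Need 416/(180n⁴) ≤ 0.00004.
n⁴ ≥ 416/(180·0.00004) = 57777.8 ⇒ n ≥ 15.5039, so the smallest even n is 16. (n must be even for Simpson's rule.)

16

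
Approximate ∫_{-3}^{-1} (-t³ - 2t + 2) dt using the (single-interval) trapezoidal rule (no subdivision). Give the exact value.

T = (b−a)/2 · [f(-3) + f(-1)] = 1·[35 + 5] = 40.

40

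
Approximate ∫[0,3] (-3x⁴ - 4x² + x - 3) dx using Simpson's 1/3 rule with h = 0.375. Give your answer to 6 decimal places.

-186.323730

h = (3 − 0)/8 = 0.375.
Nodes x₀,…,x₈ = 0, 0.375, 0.75, 1.125, 1.5, 1.875, 2.25, 2.625, 3.
f(x) = -3x⁴ - 4x² + x - 3: f₀=-3, f₁=-3.246826171875, f₂=-5.44921875, f₃=-11.742919921875, f₄=-25.6875, f₅=-52.266357421875, f₆=-97.88671875, f₇=-170.379638671875, f₈=-279.
(h/3)·[f₀ + 4f₁ + 2f₂ + 4f₃ + 2f₄ + 4f₅ + 2f₆ + 4f₇ + f₈] = 0.125·(-1490.58984375) = -186.323730.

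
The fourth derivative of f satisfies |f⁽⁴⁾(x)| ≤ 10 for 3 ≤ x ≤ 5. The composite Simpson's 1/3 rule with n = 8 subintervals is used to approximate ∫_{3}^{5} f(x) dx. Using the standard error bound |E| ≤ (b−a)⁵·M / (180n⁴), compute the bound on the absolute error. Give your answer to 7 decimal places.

|E| ≤ (2)⁵·10 / (180·8⁴) = 320/737280 = 0.0004340.

0.0004340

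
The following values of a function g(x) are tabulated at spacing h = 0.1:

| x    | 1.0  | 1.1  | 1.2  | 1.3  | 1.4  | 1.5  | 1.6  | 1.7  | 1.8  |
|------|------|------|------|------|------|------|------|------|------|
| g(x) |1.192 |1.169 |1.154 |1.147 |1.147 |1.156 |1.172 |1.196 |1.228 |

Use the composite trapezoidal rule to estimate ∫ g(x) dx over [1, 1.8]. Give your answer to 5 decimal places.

h = 0.1, n = 8.
(h/2)·[y₀ + 2y₁ + 2y₂ + 2y₃ + 2y₄ + 2y₅ + 2y₆ + 2y₇ + y₈] = 0.05·(18.702) = 0.93510.

0.93510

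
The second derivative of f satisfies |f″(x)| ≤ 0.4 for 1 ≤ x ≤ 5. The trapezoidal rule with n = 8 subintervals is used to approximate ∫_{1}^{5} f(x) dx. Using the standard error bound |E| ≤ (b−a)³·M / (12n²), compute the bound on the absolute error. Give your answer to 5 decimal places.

|E| ≤ (4)³·0.4 / (12·8²) = 25.6/768 = 0.03333.

0.03333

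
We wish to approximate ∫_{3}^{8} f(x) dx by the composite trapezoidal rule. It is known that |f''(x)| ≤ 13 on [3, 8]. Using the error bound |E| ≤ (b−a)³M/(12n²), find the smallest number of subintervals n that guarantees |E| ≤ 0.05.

Need 1625/(12n²) ≤ 0.05.
n² ≥ 1625/(12·0.05) = 2708.33 ⇒ n ≥ 52.0416, so the smallest n is 53.

53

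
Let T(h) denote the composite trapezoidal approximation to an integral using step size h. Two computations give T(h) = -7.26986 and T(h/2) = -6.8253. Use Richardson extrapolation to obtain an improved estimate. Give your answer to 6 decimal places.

R = (4·T(h/2) − T(h)) / 3 = (4·(-6.8253) − (-7.26986))/3 = (-20.03134)/3 = -6.677113.

-6.677113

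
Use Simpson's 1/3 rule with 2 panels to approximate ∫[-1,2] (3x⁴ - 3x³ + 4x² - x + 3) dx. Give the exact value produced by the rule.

34.125

h = (2 − (-1))/2 = 1.5.
Nodes x₀,…,x₂ = -1, 0.5, 2.
f(x) = 3x⁴ - 3x³ + 4x² - x + 3: f₀=14, f₁=3.3125, f₂=41.
(h/3)·[f₀ + 4f₁ + f₂] = 0.5·(68.25) = 34.125.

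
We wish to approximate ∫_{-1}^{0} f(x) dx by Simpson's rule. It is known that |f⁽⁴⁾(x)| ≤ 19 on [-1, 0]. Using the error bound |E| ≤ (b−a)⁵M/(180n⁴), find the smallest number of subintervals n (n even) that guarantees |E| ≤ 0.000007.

Need 19/(180n⁴) ≤ 0.000007.
n⁴ ≥ 19/(180·0.000007) = 15079.4 ⇒ n ≥ 11.0814, so the smallest even n is 12. (n must be even for Simpson's rule.)

12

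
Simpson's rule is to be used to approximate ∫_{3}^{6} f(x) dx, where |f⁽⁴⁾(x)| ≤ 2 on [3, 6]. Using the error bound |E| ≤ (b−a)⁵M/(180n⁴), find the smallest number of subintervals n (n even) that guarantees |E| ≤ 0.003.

6

Need 486/(180n⁴) ≤ 0.003.
n⁴ ≥ 486/(180·0.003) = 900 ⇒ n ≥ 5.4772, so the smallest even n is 6. (n must be even for Simpson's rule.)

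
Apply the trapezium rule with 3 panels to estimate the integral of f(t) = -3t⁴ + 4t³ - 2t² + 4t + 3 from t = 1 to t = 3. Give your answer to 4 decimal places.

h = (3 − 1)/3 = 0.666667.
Nodes t₀,…,t₃ = 1, 1.666667, 2.333333, 3.
f(t) = -3t⁴ + 4t³ - 2t² + 4t + 3: f₀=6, f₁=-0.518519, f₂=-36.666667, f₃=-138.
(h/2)·[f₀ + 2f₁ + 2f₂ + f₃] = 0.333333·(-206.370370) = -68.7901.

-68.7901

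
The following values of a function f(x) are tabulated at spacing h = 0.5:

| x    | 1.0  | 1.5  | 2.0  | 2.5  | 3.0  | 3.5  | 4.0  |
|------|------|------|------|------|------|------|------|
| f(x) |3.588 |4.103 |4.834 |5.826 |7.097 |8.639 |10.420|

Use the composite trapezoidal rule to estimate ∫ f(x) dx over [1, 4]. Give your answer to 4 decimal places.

h = 0.5, n = 6.
(h/2)·[y₀ + 2y₁ + 2y₂ + 2y₃ + 2y₄ + 2y₅ + y₆] = 0.25·(75.006) = 18.7515.

18.7515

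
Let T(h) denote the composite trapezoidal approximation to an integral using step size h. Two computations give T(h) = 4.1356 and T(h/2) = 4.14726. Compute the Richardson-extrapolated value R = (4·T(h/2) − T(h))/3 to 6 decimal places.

4.151147

R = (4·T(h/2) − T(h)) / 3 = (4·4.14726 − 4.1356)/3 = (12.45344)/3 = 4.151147.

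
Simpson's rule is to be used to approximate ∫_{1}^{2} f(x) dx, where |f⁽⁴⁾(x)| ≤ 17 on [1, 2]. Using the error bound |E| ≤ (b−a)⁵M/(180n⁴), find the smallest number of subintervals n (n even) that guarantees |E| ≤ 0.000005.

Need 17/(180n⁴) ≤ 0.000005.
n⁴ ≥ 17/(180·0.000005) = 18888.9 ⇒ n ≥ 11.7233, so the smallest even n is 12. (n must be even for Simpson's rule.)

12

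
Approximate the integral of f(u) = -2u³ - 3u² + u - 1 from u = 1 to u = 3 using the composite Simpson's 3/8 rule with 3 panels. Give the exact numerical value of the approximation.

h = (3 − 1)/3 = 0.666667.
Nodes u₀,…,u₃ = 1, 1.666667, 2.333333, 3.
f(u) = -2u³ - 3u² + u - 1: f₀=-5, f₁=-16.925926, f₂=-40.407407, f₃=-79.
(3h/8)·[f₀ + 3f₁ + 3f₂ + f₃] = 0.25·(-256) = -64.

-64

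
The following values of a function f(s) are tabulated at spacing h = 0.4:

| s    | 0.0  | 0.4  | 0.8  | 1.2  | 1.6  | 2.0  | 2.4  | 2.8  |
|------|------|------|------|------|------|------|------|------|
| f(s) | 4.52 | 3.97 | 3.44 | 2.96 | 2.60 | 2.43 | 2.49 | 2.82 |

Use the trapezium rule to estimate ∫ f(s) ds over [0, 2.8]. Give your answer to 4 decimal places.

h = 0.4, n = 7.
(h/2)·[y₀ + 2y₁ + 2y₂ + 2y₃ + 2y₄ + 2y₅ + 2y₆ + y₇] = 0.2·(43.12) = 8.6240.

8.6240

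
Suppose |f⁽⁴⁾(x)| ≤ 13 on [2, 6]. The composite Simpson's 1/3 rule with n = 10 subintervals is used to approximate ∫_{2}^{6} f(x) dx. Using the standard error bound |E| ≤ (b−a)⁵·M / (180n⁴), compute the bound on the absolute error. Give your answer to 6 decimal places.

0.007396

|E| ≤ (4)⁵·13 / (180·10⁴) = 13312/1800000 = 0.007396.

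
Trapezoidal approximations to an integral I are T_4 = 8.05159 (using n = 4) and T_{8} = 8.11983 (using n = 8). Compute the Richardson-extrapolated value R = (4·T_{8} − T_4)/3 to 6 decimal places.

R = (4·T_{8} − T_4) / 3 = (4·8.11983 − 8.05159)/3 = (24.42773)/3 = 8.142577.

8.142577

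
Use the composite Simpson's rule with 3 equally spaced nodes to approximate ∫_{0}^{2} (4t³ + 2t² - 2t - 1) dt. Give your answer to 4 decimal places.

h = (2 − 0)/2 = 1.
Nodes t₀,…,t₂ = 0, 1, 2.
f(t) = 4t³ + 2t² - 2t - 1: f₀=-1, f₁=3, f₂=35.
(h/3)·[f₀ + 4f₁ + f₂] = 0.333333·(46) = 15.3333.

15.3333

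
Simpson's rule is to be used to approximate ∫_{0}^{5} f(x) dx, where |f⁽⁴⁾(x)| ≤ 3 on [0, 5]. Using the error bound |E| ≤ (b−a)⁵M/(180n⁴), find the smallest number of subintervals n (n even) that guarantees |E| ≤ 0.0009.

Need 9375/(180n⁴) ≤ 0.0009.
n⁴ ≥ 9375/(180·0.0009) = 57870.4 ⇒ n ≥ 15.5101, so the smallest even n is 16. (n must be even for Simpson's rule.)

16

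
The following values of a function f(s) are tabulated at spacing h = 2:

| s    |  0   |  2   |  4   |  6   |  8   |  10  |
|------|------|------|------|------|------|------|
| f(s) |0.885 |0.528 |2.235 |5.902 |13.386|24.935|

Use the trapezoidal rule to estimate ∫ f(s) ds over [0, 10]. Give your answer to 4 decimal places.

69.9220

h = 2, n = 5.
(h/2)·[y₀ + 2y₁ + 2y₂ + 2y₃ + 2y₄ + y₅] = 1·(69.922) = 69.9220.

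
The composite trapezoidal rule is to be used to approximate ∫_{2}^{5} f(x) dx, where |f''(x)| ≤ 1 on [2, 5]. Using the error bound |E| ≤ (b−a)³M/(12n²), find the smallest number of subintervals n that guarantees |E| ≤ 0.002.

Need 27/(12n²) ≤ 0.002.
n² ≥ 27/(12·0.002) = 1125 ⇒ n ≥ 33.5410, so the smallest n is 34.

34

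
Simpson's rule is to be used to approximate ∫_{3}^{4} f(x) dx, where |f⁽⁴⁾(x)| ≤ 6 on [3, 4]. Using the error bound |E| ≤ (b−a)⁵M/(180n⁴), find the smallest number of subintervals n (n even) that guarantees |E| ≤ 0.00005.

6

Need 6/(180n⁴) ≤ 0.00005.
n⁴ ≥ 6/(180·0.00005) = 666.667 ⇒ n ≥ 5.0813, so the smallest even n is 6. (n must be even for Simpson's rule.)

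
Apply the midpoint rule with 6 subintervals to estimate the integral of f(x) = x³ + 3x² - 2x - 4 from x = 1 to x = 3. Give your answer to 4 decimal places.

h = (3 − 1)/6 = 0.333333.
Midpoints m₁,…,m₆ = 1.166667, 1.5, 1.833333, 2.166667, 2.5, 2.833333.
f(m₁)=-0.662037, f(m₂)=3.125, f(m₃)=8.578704, f(m₄)=15.921296, f(m₅)=25.375, f(m₆)=37.162037.
h·[f(m₁) + f(m₂) + f(m₃) + f(m₄) + f(m₅) + f(m₆)] = 0.333333·(89.5) = 29.8333.

29.8333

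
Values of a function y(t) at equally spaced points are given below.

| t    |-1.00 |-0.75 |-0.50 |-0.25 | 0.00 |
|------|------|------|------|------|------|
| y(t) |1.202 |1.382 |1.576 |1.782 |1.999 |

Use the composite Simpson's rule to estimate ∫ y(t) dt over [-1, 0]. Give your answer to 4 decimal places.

h = 0.25, n = 4.
(h/3)·[y₀ + 4y₁ + 2y₂ + 4y₃ + y₄] = 0.083333·(19.009) = 1.5841.

1.5841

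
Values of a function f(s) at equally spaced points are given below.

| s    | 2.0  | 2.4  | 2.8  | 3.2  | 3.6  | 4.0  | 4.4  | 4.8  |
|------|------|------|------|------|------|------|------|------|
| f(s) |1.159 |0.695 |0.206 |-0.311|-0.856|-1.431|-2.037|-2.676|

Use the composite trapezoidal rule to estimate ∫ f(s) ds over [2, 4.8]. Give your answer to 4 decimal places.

-1.7970

h = 0.4, n = 7.
(h/2)·[y₀ + 2y₁ + 2y₂ + 2y₃ + 2y₄ + 2y₅ + 2y₆ + y₇] = 0.2·(-8.985) = -1.7970.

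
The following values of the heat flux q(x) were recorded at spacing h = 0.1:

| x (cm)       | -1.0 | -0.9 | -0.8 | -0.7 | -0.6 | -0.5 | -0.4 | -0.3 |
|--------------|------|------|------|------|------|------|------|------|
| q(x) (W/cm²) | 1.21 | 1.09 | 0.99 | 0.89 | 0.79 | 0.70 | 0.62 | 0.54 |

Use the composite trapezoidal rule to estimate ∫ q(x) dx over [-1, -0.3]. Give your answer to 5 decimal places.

0.59550

h = 0.1, n = 7.
(h/2)·[y₀ + 2y₁ + 2y₂ + 2y₃ + 2y₄ + 2y₅ + 2y₆ + y₇] = 0.05·(11.91) = 0.59550.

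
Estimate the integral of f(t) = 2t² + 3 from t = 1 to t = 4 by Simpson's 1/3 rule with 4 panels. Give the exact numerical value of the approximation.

h = (4 − 1)/4 = 0.75.
Nodes t₀,…,t₄ = 1, 1.75, 2.5, 3.25, 4.
f(t) = 2t² + 3: f₀=5, f₁=9.125, f₂=15.5, f₃=24.125, f₄=35.
(h/3)·[f₀ + 4f₁ + 2f₂ + 4f₃ + f₄] = 0.25·(204) = 51.

51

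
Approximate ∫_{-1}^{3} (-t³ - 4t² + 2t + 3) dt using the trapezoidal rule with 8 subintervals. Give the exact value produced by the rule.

-38.5

h = (3 − (-1))/8 = 0.5.
Nodes t₀,…,t₈ = -1, -0.5, 0, 0.5, 1, 1.5, 2, 2.5, 3.
f(t) = -t³ - 4t² + 2t + 3: f₀=-2, f₁=1.125, f₂=3, f₃=2.875, f₄=0, f₅=-6.375, f₆=-17, f₇=-32.625, f₈=-54.
(h/2)·[f₀ + 2f₁ + 2f₂ + 2f₃ + 2f₄ + 2f₅ + 2f₆ + 2f₇ + f₈] = 0.25·(-154) = -38.5.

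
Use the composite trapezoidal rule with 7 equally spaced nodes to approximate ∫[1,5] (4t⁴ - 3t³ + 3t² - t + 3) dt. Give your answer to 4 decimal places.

h = (5 − 1)/6 = 0.666667.
Nodes t₀,…,t₆ = 1, 1.666667, 2.333333, 3, 3.666667, 4.333333, 5.
f(t) = 4t⁴ - 3t³ + 3t² - t + 3: f₀=6, f₁=26.641975, f₂=97.456790, f₃=270, f₄=614.790123, f₅=1221.308642, f₆=2198.
(h/2)·[f₀ + 2f₁ + 2f₂ + 2f₃ + 2f₄ + 2f₅ + f₆] = 0.333333·(6664.395062) = 2221.4650.

2221.4650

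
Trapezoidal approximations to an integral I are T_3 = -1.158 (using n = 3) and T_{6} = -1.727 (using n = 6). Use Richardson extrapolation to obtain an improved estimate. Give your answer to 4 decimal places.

-1.9167

R = (4·T_{6} − T_3) / 3 = (4·(-1.727) − (-1.158))/3 = (-5.750)/3 = -1.9167.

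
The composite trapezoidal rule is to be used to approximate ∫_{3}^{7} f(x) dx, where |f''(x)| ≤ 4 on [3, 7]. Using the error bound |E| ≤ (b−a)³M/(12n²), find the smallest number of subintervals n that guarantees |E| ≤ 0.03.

27

Need 256/(12n²) ≤ 0.03.
n² ≥ 256/(12·0.03) = 711.111 ⇒ n ≥ 26.6667, so the smallest n is 27.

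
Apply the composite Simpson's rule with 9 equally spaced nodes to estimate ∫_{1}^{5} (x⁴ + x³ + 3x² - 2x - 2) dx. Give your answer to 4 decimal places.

872.8333

h = (5 − 1)/8 = 0.5.
Nodes x₀,…,x₈ = 1, 1.5, 2, 2.5, 3, 3.5, 4, 4.5, 5.
f(x) = x⁴ + x³ + 3x² - 2x - 2: f₀=1, f₁=10.1875, f₂=30, f₃=66.4375, f₄=127, f₅=220.6875, f₆=358, f₇=550.9375, f₈=813.
(h/3)·[f₀ + 4f₁ + 2f₂ + 4f₃ + 2f₄ + 4f₅ + 2f₆ + 4f₇ + f₈] = 0.166667·(5237) = 872.8333.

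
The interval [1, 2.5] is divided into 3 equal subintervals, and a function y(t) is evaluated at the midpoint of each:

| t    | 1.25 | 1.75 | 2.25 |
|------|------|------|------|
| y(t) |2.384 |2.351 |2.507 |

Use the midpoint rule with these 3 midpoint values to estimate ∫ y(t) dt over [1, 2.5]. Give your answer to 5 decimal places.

h = 0.5, n = 3.
h·[y(m₁) + y(m₂) + y(m₃)] = 0.5·(7.242) = 3.62100.

3.62100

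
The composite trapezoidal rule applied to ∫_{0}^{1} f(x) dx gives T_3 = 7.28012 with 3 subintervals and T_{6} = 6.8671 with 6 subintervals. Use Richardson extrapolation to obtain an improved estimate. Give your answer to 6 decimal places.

R = (4·T_{6} − T_3) / 3 = (4·6.8671 − 7.28012)/3 = (20.18828)/3 = 6.729427.

6.729427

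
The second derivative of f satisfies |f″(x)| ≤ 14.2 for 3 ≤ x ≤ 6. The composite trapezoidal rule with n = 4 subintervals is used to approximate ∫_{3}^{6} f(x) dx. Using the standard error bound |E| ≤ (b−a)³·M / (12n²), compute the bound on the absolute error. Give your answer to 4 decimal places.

|E| ≤ (3)³·14.2 / (12·4²) = 383.4/192 = 1.9969.

1.9969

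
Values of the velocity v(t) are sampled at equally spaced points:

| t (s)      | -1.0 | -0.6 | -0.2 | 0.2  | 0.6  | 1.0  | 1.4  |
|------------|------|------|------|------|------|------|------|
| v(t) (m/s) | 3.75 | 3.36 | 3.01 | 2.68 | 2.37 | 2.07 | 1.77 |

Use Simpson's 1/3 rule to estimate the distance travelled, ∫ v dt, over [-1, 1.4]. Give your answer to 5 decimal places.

6.49600

h = 0.4, n = 6.
(h/3)·[y₀ + 4y₁ + 2y₂ + 4y₃ + 2y₄ + 4y₅ + y₆] = 0.133333·(48.72) = 6.49600.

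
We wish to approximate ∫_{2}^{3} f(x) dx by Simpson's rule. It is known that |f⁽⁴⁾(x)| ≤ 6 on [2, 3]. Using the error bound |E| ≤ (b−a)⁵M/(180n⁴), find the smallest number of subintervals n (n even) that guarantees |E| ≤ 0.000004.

10

Need 6/(180n⁴) ≤ 0.000004.
n⁴ ≥ 6/(180·0.000004) = 8333.33 ⇒ n ≥ 9.5544, so the smallest even n is 10. (n must be even for Simpson's rule.)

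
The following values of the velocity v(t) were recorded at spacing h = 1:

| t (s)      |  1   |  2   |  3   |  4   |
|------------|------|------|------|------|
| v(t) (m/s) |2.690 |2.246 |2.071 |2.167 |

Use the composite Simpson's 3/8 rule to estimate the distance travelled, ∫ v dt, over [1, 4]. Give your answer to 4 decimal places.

h = 1, n = 3.
(3h/8)·[y₀ + 3y₁ + 3y₂ + y₃] = 0.375·(17.808) = 6.6780.

6.6780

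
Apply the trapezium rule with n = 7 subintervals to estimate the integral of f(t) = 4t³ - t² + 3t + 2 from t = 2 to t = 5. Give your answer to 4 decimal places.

611.2653

h = (5 − 2)/7 = 0.428571.
Nodes t₀,…,t₇ = 2, 2.428571, 2.857143, 3.285714, 3.714286, 4.142857, 4.571429, 5.
f(t) = 4t³ - t² + 3t + 2: f₀=36, f₁=60.682216, f₂=95.702624, f₃=142.950437, f₄=204.314869, f₅=281.685131, f₆=376.950437, f₇=492.
(h/2)·[f₀ + 2f₁ + 2f₂ + 2f₃ + 2f₄ + 2f₅ + 2f₆ + f₇] = 0.214286·(2852.571429) = 611.2653.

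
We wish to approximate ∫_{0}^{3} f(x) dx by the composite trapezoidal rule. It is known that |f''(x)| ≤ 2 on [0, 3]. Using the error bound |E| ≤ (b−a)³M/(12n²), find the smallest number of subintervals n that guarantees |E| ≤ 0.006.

28

Need 54/(12n²) ≤ 0.006.
n² ≥ 54/(12·0.006) = 750 ⇒ n ≥ 27.3861, so the smallest n is 28.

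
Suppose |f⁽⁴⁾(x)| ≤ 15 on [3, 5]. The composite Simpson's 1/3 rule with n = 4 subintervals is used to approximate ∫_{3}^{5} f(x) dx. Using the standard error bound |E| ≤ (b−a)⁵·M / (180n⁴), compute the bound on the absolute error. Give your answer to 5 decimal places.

|E| ≤ (2)⁵·15 / (180·4⁴) = 480/46080 = 0.01042.

0.01042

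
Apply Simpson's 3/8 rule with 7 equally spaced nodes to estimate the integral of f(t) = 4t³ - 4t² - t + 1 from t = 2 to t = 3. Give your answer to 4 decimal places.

h = (3 − 2)/6 = 0.166667.
Nodes t₀,…,t₆ = 2, 2.166667, 2.333333, 2.5, 2.666667, 2.833333, 3.
f(t) = 4t³ - 4t² - t + 1: f₀=15, f₁=20.740741, f₂=27.703704, f₃=36, f₄=45.740741, f₅=57.037037, f₆=70.
(3h/8)·[f₀ + 3f₁ + 3f₂ + 2f₃ + 3f₄ + 3f₅ + f₆] = 0.0625·(610.666667) = 38.1667.

38.1667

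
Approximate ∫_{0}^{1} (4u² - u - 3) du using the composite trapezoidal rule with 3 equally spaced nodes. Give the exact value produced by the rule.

h = (1 − 0)/2 = 0.5.
Nodes u₀,…,u₂ = 0, 0.5, 1.
f(u) = 4u² - u - 3: f₀=-3, f₁=-2.5, f₂=0.
(h/2)·[f₀ + 2f₁ + f₂] = 0.25·(-8) = -2.

-2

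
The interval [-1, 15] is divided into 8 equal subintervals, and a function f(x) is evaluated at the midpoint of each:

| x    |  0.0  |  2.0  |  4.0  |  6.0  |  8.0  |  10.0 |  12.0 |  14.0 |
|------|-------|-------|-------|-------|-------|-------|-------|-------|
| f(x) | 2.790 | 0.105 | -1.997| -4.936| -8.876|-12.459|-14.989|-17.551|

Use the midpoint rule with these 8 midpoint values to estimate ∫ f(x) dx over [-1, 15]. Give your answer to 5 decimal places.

h = 2, n = 8.
h·[y(m₁) + y(m₂) + y(m₃) + y(m₄) + y(m₅) + y(m₆) + y(m₇) + y(m₈)] = 2·(-57.913) = -115.82600.

-115.82600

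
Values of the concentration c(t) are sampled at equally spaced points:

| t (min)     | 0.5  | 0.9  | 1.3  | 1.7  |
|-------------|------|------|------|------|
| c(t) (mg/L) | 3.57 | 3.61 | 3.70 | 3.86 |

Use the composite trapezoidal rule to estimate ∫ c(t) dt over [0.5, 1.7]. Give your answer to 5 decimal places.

h = 0.4, n = 3.
(h/2)·[y₀ + 2y₁ + 2y₂ + y₃] = 0.2·(22.05) = 4.41000.

4.41000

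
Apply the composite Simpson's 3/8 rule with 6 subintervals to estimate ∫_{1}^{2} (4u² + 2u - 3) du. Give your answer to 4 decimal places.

9.3333

h = (2 − 1)/6 = 0.166667.
Nodes u₀,…,u₆ = 1, 1.166667, 1.333333, 1.5, 1.666667, 1.833333, 2.
f(u) = 4u² + 2u - 3: f₀=3, f₁=4.777778, f₂=6.777778, f₃=9, f₄=11.444444, f₅=14.111111, f₆=17.
(3h/8)·[f₀ + 3f₁ + 3f₂ + 2f₃ + 3f₄ + 3f₅ + f₆] = 0.0625·(149.333333) = 9.3333.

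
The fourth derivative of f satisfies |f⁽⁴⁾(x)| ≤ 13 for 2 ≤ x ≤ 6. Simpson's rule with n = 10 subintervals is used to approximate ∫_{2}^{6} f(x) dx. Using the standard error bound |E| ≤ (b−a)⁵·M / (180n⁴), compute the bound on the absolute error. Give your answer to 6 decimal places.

|E| ≤ (4)⁵·13 / (180·10⁴) = 13312/1800000 = 0.007396.

0.007396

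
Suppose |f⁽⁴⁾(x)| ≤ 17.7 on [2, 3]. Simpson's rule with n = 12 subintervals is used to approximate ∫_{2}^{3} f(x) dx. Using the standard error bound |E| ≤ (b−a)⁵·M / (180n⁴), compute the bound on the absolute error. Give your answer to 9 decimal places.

|E| ≤ (1)⁵·17.7 / (180·12⁴) = 17.7/3732480 = 0.000004742.

0.000004742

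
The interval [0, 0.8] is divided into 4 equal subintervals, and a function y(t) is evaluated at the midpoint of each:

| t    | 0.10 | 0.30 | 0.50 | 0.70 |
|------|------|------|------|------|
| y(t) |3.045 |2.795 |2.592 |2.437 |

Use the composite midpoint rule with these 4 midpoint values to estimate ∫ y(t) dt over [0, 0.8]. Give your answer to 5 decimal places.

2.17380

h = 0.2, n = 4.
h·[y(m₁) + y(m₂) + y(m₃) + y(m₄)] = 0.2·(10.869) = 2.17380.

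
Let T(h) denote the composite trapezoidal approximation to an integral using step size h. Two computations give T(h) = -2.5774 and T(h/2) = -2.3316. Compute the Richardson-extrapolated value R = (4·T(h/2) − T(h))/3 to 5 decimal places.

R = (4·T(h/2) − T(h)) / 3 = (4·(-2.3316) − (-2.5774))/3 = (-6.7490)/3 = -2.24967.

-2.24967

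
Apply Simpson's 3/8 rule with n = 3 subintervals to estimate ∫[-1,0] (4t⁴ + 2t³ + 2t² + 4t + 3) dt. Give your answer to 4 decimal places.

h = (0 − (-1))/3 = 0.333333.
Nodes t₀,…,t₃ = -1, -0.666667, -0.333333, 0.
f(t) = 4t⁴ + 2t³ + 2t² + 4t + 3: f₀=3, f₁=1.419753, f₂=1.864198, f₃=3.
(3h/8)·[f₀ + 3f₁ + 3f₂ + f₃] = 0.125·(15.851852) = 1.9815.

1.9815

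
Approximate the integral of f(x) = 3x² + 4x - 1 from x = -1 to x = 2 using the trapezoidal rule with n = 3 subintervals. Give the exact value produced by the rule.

h = (2 − (-1))/3 = 1.
Nodes x₀,…,x₃ = -1, 0, 1, 2.
f(x) = 3x² + 4x - 1: f₀=-2, f₁=-1, f₂=6, f₃=19.
(h/2)·[f₀ + 2f₁ + 2f₂ + f₃] = 0.5·(27) = 13.5.

13.5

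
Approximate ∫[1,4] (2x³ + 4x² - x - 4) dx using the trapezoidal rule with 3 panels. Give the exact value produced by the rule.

201.5

h = (4 − 1)/3 = 1.
Nodes x₀,…,x₃ = 1, 2, 3, 4.
f(x) = 2x³ + 4x² - x - 4: f₀=1, f₁=26, f₂=83, f₃=184.
(h/2)·[f₀ + 2f₁ + 2f₂ + f₃] = 0.5·(403) = 201.5.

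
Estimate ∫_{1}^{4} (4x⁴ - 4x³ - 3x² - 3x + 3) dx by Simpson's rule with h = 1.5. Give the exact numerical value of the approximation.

h = (4 − 1)/2 = 1.5.
Nodes x₀,…,x₂ = 1, 2.5, 4.
f(x) = 4x⁴ - 4x³ - 3x² - 3x + 3: f₀=-3, f₁=70.5, f₂=711.
(h/3)·[f₀ + 4f₁ + f₂] = 0.5·(990) = 495.

495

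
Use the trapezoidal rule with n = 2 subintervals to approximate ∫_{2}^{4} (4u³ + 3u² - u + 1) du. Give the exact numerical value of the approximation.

305

h = (4 − 2)/2 = 1.
Nodes u₀,…,u₂ = 2, 3, 4.
f(u) = 4u³ + 3u² - u + 1: f₀=43, f₁=133, f₂=301.
(h/2)·[f₀ + 2f₁ + f₂] = 0.5·(610) = 305.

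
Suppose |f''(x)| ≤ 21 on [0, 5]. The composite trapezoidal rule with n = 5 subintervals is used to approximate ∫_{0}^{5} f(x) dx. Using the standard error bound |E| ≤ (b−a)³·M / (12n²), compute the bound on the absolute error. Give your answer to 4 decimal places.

|E| ≤ (5)³·21 / (12·5²) = 2625/300 = 8.7500.

8.7500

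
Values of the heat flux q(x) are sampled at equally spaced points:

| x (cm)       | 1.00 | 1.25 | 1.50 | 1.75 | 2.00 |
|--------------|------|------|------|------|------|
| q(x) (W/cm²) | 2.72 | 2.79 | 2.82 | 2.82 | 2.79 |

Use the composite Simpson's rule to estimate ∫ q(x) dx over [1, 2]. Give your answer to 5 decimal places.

h = 0.25, n = 4.
(h/3)·[y₀ + 4y₁ + 2y₂ + 4y₃ + y₄] = 0.083333·(33.59) = 2.79917.

2.79917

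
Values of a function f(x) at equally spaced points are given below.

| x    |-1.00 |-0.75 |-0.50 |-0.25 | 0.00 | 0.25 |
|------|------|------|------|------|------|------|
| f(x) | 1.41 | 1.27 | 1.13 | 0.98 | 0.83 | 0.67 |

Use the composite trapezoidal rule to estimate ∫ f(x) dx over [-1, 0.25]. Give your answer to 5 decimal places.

h = 0.25, n = 5.
(h/2)·[y₀ + 2y₁ + 2y₂ + 2y₃ + 2y₄ + y₅] = 0.125·(10.50) = 1.31250.

1.31250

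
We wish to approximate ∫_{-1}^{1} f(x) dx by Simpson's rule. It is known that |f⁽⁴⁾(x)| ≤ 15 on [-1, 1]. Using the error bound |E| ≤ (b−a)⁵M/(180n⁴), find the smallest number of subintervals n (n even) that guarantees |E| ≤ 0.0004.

Need 480/(180n⁴) ≤ 0.0004.
n⁴ ≥ 480/(180·0.0004) = 6666.67 ⇒ n ≥ 9.0360, so the smallest even n is 10. (n must be even for Simpson's rule.)

10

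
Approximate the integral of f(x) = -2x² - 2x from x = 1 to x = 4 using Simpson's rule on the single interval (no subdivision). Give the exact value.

-57

S = (b−a)/6 · [f(1) + 4f(2.5) + f(4)] = 0.5·[(-4) + 4·(-17.5) + (-40)] = -57.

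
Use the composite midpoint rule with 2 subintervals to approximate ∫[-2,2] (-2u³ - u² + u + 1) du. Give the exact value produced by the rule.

0

h = (2 − (-2))/2 = 2.
Midpoints m₁,…,m₂ = -1, 1.
f(m₁)=1, f(m₂)=-1.
h·[f(m₁) + f(m₂)] = 2·(0) = 0.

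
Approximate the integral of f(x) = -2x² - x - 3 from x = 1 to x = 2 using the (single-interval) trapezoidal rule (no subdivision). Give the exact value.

-9.5

T = (b−a)/2 · [f(1) + f(2)] = 0.5·[(-6) + (-13)] = -9.5.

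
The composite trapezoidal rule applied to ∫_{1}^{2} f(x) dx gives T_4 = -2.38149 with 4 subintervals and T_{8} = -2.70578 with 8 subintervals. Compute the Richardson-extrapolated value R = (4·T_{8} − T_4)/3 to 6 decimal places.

R = (4·T_{8} − T_4) / 3 = (4·(-2.70578) − (-2.38149))/3 = (-8.44163)/3 = -2.813877.

-2.813877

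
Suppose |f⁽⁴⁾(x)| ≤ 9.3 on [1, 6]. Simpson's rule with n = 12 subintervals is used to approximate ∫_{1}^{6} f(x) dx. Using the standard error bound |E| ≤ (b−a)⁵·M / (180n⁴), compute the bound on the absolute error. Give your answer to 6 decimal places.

0.007786

|E| ≤ (5)⁵·9.3 / (180·12⁴) = 29062.5/3732480 = 0.007786.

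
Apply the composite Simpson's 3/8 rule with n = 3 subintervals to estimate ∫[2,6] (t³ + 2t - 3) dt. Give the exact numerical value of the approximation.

h = (6 − 2)/3 = 1.333333.
Nodes t₀,…,t₃ = 2, 3.333333, 4.666667, 6.
f(t) = t³ + 2t - 3: f₀=9, f₁=40.703704, f₂=107.962963, f₃=225.
(3h/8)·[f₀ + 3f₁ + 3f₂ + f₃] = 0.5·(680) = 340.

340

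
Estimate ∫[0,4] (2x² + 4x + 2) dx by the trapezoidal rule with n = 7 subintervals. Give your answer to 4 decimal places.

83.1020

h = (4 − 0)/7 = 0.571429.
Nodes x₀,…,x₇ = 0, 0.571429, 1.142857, 1.714286, 2.285714, 2.857143, 3.428571, 4.
f(x) = 2x² + 4x + 2: f₀=2, f₁=4.938776, f₂=9.183673, f₃=14.734694, f₄=21.591837, f₅=29.755102, f₆=39.224490, f₇=50.
(h/2)·[f₀ + 2f₁ + 2f₂ + 2f₃ + 2f₄ + 2f₅ + 2f₆ + f₇] = 0.285714·(290.857143) = 83.1020.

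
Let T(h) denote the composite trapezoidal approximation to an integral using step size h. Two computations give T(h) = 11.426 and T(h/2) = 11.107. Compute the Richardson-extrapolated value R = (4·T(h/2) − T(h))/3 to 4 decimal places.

R = (4·T(h/2) − T(h)) / 3 = (4·11.107 − 11.426)/3 = (33.002)/3 = 11.0007.

11.0007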